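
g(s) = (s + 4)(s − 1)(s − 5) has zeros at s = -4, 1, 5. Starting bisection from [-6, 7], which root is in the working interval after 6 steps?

midpoint 0.5: g = 10.125 > 0 → [-6, 0.5]
midpoint -2.75: g = 36.328125 > 0 → [-6, -2.75]
midpoint -4.375: g = -18.896484 < 0 → [-4.375, -2.75]
midpoint -3.5625: g = 17.0916 > 0 → [-4.375, -3.5625]
midpoint -3.96875: g = 1.3926 > 0 → [-4.375, -3.96875]
midpoint -4.171875: g = -8.153 < 0 → [-4.171875, -3.96875]

-4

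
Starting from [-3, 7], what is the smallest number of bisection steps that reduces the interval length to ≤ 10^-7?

27

Width after n steps is 10/2^n. Need 2^n ≥ 10/10^-7 = 100000000.
2^26 = 67108864 < 100000000 ≤ 2^27 = 134217728, so n = 27.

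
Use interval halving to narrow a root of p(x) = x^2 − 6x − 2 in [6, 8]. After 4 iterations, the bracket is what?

[6.25, 6.375]

midpoint 7: p = 5 > 0 → [6, 7]
midpoint 6.5: p = 1.25 > 0 → [6, 6.5]
midpoint 6.25: p = -0.4375 < 0 → [6.25, 6.5]
midpoint 6.375: p = 0.3906 > 0 → [6.25, 6.375]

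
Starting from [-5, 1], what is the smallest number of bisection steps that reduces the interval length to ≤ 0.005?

11

Width after n steps is 6/2^n. Need 2^n ≥ 6/0.005 = 1200.
2^10 = 1024 < 1200 ≤ 2^11 = 2048, so n = 11.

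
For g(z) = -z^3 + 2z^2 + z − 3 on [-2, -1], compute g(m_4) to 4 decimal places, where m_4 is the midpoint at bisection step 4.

0.3074

z = -1.5 gives g = 3.375, positive; keep [-1.5, -1]
z = -1.25 gives g = 0.828125, positive; keep [-1.25, -1]
z = -1.125 gives g = -0.169922, negative; keep [-1.25, -1.125]
z = -1.1875 gives g = 0.3074, positive; keep [-1.1875, -1.125]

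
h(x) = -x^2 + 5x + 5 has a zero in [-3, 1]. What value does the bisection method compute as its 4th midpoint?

-0.75

m = -1, h(m) = -1 (−); new bracket [-1, 1]
m = 0, h(m) = 5 (+); new bracket [-1, 0]
m = -0.5, h(m) = 2.25 (+); new bracket [-1, -0.5]
m = -0.75, h(m) = 0.6875 (+); new bracket [-1, -0.75]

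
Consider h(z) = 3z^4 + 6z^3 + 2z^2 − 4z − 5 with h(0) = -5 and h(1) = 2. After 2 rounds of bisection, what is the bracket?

[0.75, 1]

midpoint 0.5: h = -5.5625 < 0 → [0.5, 1]
midpoint 0.75: h = -3.394531 < 0 → [0.75, 1]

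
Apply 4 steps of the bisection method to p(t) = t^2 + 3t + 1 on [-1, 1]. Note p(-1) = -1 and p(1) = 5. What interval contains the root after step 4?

m = 0, p(m) = 1 (+); new bracket [-1, 0]
m = -0.5, p(m) = -0.25 (−); new bracket [-0.5, 0]
m = -0.25, p(m) = 0.3125 (+); new bracket [-0.5, -0.25]
m = -0.375, p(m) = 0.0156 (+); new bracket [-0.5, -0.375]

[-0.5, -0.375]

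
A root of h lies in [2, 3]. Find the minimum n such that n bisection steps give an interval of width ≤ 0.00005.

15

Width after n steps is 1/2^n. Need 2^n ≥ 1/0.00005 = 20000.
2^14 = 16384 < 20000 ≤ 2^15 = 32768, so n = 15.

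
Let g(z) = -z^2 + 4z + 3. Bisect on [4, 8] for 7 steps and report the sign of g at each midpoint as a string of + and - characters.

--+-+--

m = 6, g(m) = -9 (−); new bracket [4, 6]
m = 5, g(m) = -2 (−); new bracket [4, 5]
m = 4.5, g(m) = 0.75 (+); new bracket [4.5, 5]
m = 4.75, g(m) = -0.5625 (−); new bracket [4.5, 4.75]
m = 4.625, g(m) = 0.1094 (+); new bracket [4.625, 4.75]
m = 4.6875, g(m) = -0.2227 (−); new bracket [4.625, 4.6875]
m = 4.65625, g(m) = -0.0557 (−); new bracket [4.625, 4.65625]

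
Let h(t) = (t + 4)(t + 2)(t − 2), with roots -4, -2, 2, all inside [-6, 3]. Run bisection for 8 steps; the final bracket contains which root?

t = -1.5 gives h = -4.375, negative; keep [-1.5, 3]
t = 0.75 gives h = -16.328125, negative; keep [0.75, 3]
t = 1.875 gives h = -2.845703, negative; keep [1.875, 3]
t = 2.4375 gives h = 12.4978, positive; keep [1.875, 2.4375]
t = 2.15625 gives h = 3.998, positive; keep [1.875, 2.15625]
t = 2.015625 gives h = 0.3774, positive; keep [1.875, 2.015625]
t = 1.9453125 gives h = -1.2828, negative; keep [1.9453125, 2.015625]
t = 1.98046875 gives h = -0.4649, negative; keep [1.98046875, 2.015625]

2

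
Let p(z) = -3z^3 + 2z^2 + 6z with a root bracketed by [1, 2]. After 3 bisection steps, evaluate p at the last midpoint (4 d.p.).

m = 1.5, p(m) = 3.375 (+); new bracket [1.5, 2]
m = 1.75, p(m) = 0.546875 (+); new bracket [1.75, 2]
m = 1.875, p(m) = -1.494141 (−); new bracket [1.75, 1.875]

-1.4941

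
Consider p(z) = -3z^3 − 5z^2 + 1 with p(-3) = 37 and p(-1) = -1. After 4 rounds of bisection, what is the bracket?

z = -2 gives p = 5, positive; keep [-2, -1]
z = -1.5 gives p = -0.125, negative; keep [-2, -1.5]
z = -1.75 gives p = 1.765625, positive; keep [-1.75, -1.5]
z = -1.625 gives p = 0.6699, positive; keep [-1.625, -1.5]

[-1.625, -1.5]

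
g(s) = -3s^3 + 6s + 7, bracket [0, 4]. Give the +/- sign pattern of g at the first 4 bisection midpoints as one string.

s = 2 gives g = -5, negative; keep [0, 2]
s = 1 gives g = 10, positive; keep [1, 2]
s = 1.5 gives g = 5.875, positive; keep [1.5, 2]
s = 1.75 gives g = 1.4219, positive; keep [1.75, 2]

-+++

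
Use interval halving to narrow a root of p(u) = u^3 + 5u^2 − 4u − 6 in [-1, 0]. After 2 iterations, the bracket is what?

[-1, -0.75]

p(-0.5) = -2.875 < 0, so the root lies in [-1, -0.5]
p(-0.75) = -0.609375 < 0, so the root lies in [-1, -0.75]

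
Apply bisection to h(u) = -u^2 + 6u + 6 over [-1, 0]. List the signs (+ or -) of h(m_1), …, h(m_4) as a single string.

h(-0.5) = 2.75 > 0, so the root lies in [-1, -0.5]
h(-0.75) = 0.9375 > 0, so the root lies in [-1, -0.75]
h(-0.875) = -0.015625 < 0, so the root lies in [-0.875, -0.75]
h(-0.8125) = 0.4648 > 0, so the root lies in [-0.875, -0.8125]

++-+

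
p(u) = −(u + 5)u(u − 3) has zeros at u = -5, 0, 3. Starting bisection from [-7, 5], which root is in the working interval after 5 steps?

midpoint -1: p = -16 < 0 → [-7, -1]
midpoint -4: p = -28 < 0 → [-7, -4]
midpoint -5.5: p = 23.375 > 0 → [-5.5, -4]
midpoint -4.75: p = -9.2031 < 0 → [-5.5, -4.75]
midpoint -5.125: p = 5.2051 > 0 → [-5.125, -4.75]

-5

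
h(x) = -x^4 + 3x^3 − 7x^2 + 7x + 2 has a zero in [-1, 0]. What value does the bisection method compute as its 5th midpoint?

x = -0.5 gives h = -3.6875, negative; keep [-0.5, 0]
x = -0.25 gives h = -0.238281, negative; keep [-0.25, 0]
x = -0.125 gives h = 1.009521, positive; keep [-0.25, -0.125]
x = -0.1875 gives h = 0.4204, positive; keep [-0.25, -0.1875]
x = -0.21875 gives h = 0.1001, positive; keep [-0.25, -0.21875]

-0.21875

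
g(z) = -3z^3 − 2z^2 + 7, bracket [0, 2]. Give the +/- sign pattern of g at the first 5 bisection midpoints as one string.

midpoint 1: g = 2 > 0 → [1, 2]
midpoint 1.5: g = -7.625 < 0 → [1, 1.5]
midpoint 1.25: g = -1.984375 < 0 → [1, 1.25]
midpoint 1.125: g = 0.1973 > 0 → [1.125, 1.25]
midpoint 1.1875: g = -0.844 < 0 → [1.125, 1.1875]

+--+-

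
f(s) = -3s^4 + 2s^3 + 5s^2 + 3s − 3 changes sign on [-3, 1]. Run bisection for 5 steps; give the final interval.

[0.5, 0.625]

midpoint -1: f = -6 < 0 → [-1, 1]
midpoint 0: f = -3 < 0 → [0, 1]
midpoint 0.5: f = -0.1875 < 0 → [0.5, 1]
midpoint 0.75: f = 1.957 > 0 → [0.5, 0.75]
midpoint 0.625: f = 0.8586 > 0 → [0.5, 0.625]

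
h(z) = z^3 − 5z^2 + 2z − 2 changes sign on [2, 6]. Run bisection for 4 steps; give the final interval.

midpoint 4: h = -10 < 0 → [4, 6]
midpoint 5: h = 8 > 0 → [4, 5]
midpoint 4.5: h = -3.125 < 0 → [4.5, 5]
midpoint 4.75: h = 1.8594 > 0 → [4.5, 4.75]

[4.5, 4.75]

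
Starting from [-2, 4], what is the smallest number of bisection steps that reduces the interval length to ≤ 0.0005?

Width after n steps is 6/2^n. Need 2^n ≥ 6/0.0005 = 12000.
2^13 = 8192 < 12000 ≤ 2^14 = 16384, so n = 14.

14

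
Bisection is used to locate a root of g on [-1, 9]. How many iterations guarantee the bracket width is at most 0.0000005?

Width after n steps is 10/2^n. Need 2^n ≥ 10/0.0000005 = 20000000.
2^24 = 16777216 < 20000000 ≤ 2^25 = 33554432, so n = 25.

25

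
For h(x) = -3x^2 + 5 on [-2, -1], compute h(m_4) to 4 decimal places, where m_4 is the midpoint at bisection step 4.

midpoint -1.5: h = -1.75 < 0 → [-1.5, -1]
midpoint -1.25: h = 0.3125 > 0 → [-1.5, -1.25]
midpoint -1.375: h = -0.671875 < 0 → [-1.375, -1.25]
midpoint -1.3125: h = -0.168 < 0 → [-1.3125, -1.25]

-0.1680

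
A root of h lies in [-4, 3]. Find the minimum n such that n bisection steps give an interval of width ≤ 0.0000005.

24

Width after n steps is 7/2^n. Need 2^n ≥ 7/0.0000005 = 14000000.
2^23 = 8388608 < 14000000 ≤ 2^24 = 16777216, so n = 24.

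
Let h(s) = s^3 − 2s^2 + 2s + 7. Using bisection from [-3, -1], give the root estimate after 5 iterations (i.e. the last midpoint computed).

-1.1875

h(-2) = -13 < 0, so the root lies in [-2, -1]
h(-1.5) = -3.875 < 0, so the root lies in [-1.5, -1]
h(-1.25) = -0.578125 < 0, so the root lies in [-1.25, -1]
h(-1.125) = 0.7949 > 0, so the root lies in [-1.25, -1.125]
h(-1.1875) = 0.1301 > 0, so the root lies in [-1.25, -1.1875]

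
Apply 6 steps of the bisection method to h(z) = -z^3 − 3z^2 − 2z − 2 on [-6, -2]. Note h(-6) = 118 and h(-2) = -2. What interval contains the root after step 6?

m = -4, h(m) = 22 (+); new bracket [-4, -2]
m = -3, h(m) = 4 (+); new bracket [-3, -2]
m = -2.5, h(m) = -0.125 (−); new bracket [-3, -2.5]
m = -2.75, h(m) = 1.6094 (+); new bracket [-2.75, -2.5]
m = -2.625, h(m) = 0.666 (+); new bracket [-2.625, -2.5]
m = -2.5625, h(m) = 0.2522 (+); new bracket [-2.5625, -2.5]

[-2.5625, -2.5]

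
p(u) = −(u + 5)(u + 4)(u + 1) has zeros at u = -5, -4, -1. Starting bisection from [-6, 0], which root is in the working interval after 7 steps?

u = -3 gives p = 4, positive; keep [-3, 0]
u = -1.5 gives p = 4.375, positive; keep [-1.5, 0]
u = -0.75 gives p = -3.453125, negative; keep [-1.5, -0.75]
u = -1.125 gives p = 1.3926, positive; keep [-1.125, -0.75]
u = -0.9375 gives p = -0.7776, negative; keep [-1.125, -0.9375]
u = -1.03125 gives p = 0.3682, positive; keep [-1.03125, -0.9375]
u = -0.984375 gives p = -0.1892, negative; keep [-1.03125, -0.984375]

-1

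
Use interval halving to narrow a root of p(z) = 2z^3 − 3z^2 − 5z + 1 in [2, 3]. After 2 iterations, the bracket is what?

[2.25, 2.5]

midpoint 2.5: p = 1 > 0 → [2, 2.5]
midpoint 2.25: p = -2.65625 < 0 → [2.25, 2.5]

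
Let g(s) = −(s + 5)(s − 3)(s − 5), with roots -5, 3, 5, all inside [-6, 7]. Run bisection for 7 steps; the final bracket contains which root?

m = 0.5, g(m) = -61.875 (−); new bracket [-6, 0.5]
m = -2.75, g(m) = -100.265625 (−); new bracket [-6, -2.75]
m = -4.375, g(m) = -43.212891 (−); new bracket [-6, -4.375]
m = -5.1875, g(m) = 15.6394 (+); new bracket [-5.1875, -4.375]
m = -4.78125, g(m) = -16.6491 (−); new bracket [-5.1875, -4.78125]
m = -4.984375, g(m) = -1.2456 (−); new bracket [-5.1875, -4.984375]
m = -5.0859375, g(m) = 7.0086 (+); new bracket [-5.0859375, -4.984375]

-5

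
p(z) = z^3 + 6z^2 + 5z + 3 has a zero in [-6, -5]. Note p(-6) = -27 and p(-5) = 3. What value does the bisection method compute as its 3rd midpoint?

-5.125

midpoint -5.5: p = -9.375 < 0 → [-5.5, -5]
midpoint -5.25: p = -2.578125 < 0 → [-5.25, -5]
midpoint -5.125: p = 0.357422 > 0 → [-5.25, -5.125]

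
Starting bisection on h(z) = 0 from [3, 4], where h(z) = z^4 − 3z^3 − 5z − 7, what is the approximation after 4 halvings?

3.5625

m = 3.5, h(m) = -3.0625 (−); new bracket [3.5, 4]
m = 3.75, h(m) = 13.800781 (+); new bracket [3.5, 3.75]
m = 3.625, h(m) = 4.646729 (+); new bracket [3.5, 3.625]
m = 3.5625, h(m) = 0.6199 (+); new bracket [3.5, 3.5625]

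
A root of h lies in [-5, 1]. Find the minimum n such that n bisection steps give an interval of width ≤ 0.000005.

Width after n steps is 6/2^n. Need 2^n ≥ 6/0.000005 = 1200000.
2^20 = 1048576 < 1200000 ≤ 2^21 = 2097152, so n = 21.

21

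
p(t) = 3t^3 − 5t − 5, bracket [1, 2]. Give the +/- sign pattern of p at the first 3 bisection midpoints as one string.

-+-

midpoint 1.5: p = -2.375 < 0 → [1.5, 2]
midpoint 1.75: p = 2.328125 > 0 → [1.5, 1.75]
midpoint 1.625: p = -0.251953 < 0 → [1.625, 1.75]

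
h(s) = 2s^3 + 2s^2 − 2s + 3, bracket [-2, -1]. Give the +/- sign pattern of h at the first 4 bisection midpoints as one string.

+++-

midpoint -1.5: h = 3.75 > 0 → [-2, -1.5]
midpoint -1.75: h = 1.90625 > 0 → [-2, -1.75]
midpoint -1.875: h = 0.597656 > 0 → [-2, -1.875]
midpoint -1.9375: h = -0.1636 < 0 → [-1.9375, -1.875]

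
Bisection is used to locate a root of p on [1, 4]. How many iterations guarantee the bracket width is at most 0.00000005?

26

Width after n steps is 3/2^n. Need 2^n ≥ 3/0.00000005 = 60000000.
2^25 = 33554432 < 60000000 ≤ 2^26 = 67108864, so n = 26.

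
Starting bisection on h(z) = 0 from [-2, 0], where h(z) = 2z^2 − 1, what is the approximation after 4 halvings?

z = -1 gives h = 1, positive; keep [-1, 0]
z = -0.5 gives h = -0.5, negative; keep [-1, -0.5]
z = -0.75 gives h = 0.125, positive; keep [-0.75, -0.5]
z = -0.625 gives h = -0.2188, negative; keep [-0.75, -0.625]

-0.625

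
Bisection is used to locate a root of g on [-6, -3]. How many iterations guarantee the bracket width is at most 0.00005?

Width after n steps is 3/2^n. Need 2^n ≥ 3/0.00005 = 60000.
2^15 = 32768 < 60000 ≤ 2^16 = 65536, so n = 16.

16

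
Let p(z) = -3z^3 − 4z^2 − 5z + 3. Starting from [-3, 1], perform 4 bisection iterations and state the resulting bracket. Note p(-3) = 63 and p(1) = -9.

m = -1, p(m) = 7 (+); new bracket [-1, 1]
m = 0, p(m) = 3 (+); new bracket [0, 1]
m = 0.5, p(m) = -0.875 (−); new bracket [0, 0.5]
m = 0.25, p(m) = 1.4531 (+); new bracket [0.25, 0.5]

[0.25, 0.5]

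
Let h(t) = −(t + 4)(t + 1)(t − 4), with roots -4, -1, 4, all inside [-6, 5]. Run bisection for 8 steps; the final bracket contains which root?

midpoint -0.5: h = 7.875 > 0 → [-0.5, 5]
midpoint 2.25: h = 35.546875 > 0 → [2.25, 5]
midpoint 3.625: h = 13.224609 > 0 → [3.625, 5]
midpoint 4.3125: h = -13.8 < 0 → [3.625, 4.3125]
midpoint 3.96875: h = 1.2373 > 0 → [3.96875, 4.3125]
midpoint 4.140625: h = -5.8849 < 0 → [3.96875, 4.140625]
midpoint 4.0546875: h = -2.2265 < 0 → [3.96875, 4.0546875]
midpoint 4.01171875: h = -0.4705 < 0 → [3.96875, 4.01171875]

4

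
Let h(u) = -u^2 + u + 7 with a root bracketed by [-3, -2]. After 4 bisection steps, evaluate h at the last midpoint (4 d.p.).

h(-2.5) = -1.75 < 0, so the root lies in [-2.5, -2]
h(-2.25) = -0.3125 < 0, so the root lies in [-2.25, -2]
h(-2.125) = 0.359375 > 0, so the root lies in [-2.25, -2.125]
h(-2.1875) = 0.0273 > 0, so the root lies in [-2.25, -2.1875]

0.0273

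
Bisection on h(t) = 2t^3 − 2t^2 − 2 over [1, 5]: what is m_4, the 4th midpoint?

1.25

midpoint 3: h = 34 > 0 → [1, 3]
midpoint 2: h = 6 > 0 → [1, 2]
midpoint 1.5: h = 0.25 > 0 → [1, 1.5]
midpoint 1.25: h = -1.2188 < 0 → [1.25, 1.5]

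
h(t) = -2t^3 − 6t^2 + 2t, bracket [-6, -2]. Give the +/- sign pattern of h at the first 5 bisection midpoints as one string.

+-+-+

m = -4, h(m) = 24 (+); new bracket [-4, -2]
m = -3, h(m) = -6 (−); new bracket [-4, -3]
m = -3.5, h(m) = 5.25 (+); new bracket [-3.5, -3]
m = -3.25, h(m) = -1.2188 (−); new bracket [-3.5, -3.25]
m = -3.375, h(m) = 1.793 (+); new bracket [-3.375, -3.25]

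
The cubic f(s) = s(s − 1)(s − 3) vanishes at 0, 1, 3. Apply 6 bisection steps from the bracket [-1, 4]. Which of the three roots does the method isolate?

f(1.5) = -1.125 < 0, so the root lies in [1.5, 4]
f(2.75) = -1.203125 < 0, so the root lies in [2.75, 4]
f(3.375) = 3.005859 > 0, so the root lies in [2.75, 3.375]
f(3.0625) = 0.3948 > 0, so the root lies in [2.75, 3.0625]
f(2.90625) = -0.5194 < 0, so the root lies in [2.90625, 3.0625]
f(2.984375) = -0.0925 < 0, so the root lies in [2.984375, 3.0625]

3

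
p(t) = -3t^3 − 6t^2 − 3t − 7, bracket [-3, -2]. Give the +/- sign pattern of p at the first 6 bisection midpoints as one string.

t = -2.5 gives p = 9.875, positive; keep [-2.5, -2]
t = -2.25 gives p = 3.546875, positive; keep [-2.25, -2]
t = -2.125 gives p = 1.068359, positive; keep [-2.125, -2]
t = -2.0625 gives p = -0.0149, negative; keep [-2.125, -2.0625]
t = -2.09375 gives p = 0.5142, positive; keep [-2.09375, -2.0625]
t = -2.078125 gives p = 0.2465, positive; keep [-2.078125, -2.0625]

+++-++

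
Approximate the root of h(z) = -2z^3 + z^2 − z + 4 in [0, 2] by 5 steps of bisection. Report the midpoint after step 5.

z = 1 gives h = 2, positive; keep [1, 2]
z = 1.5 gives h = -2, negative; keep [1, 1.5]
z = 1.25 gives h = 0.40625, positive; keep [1.25, 1.5]
z = 1.375 gives h = -0.6836, negative; keep [1.25, 1.375]
z = 1.3125 gives h = -0.1118, negative; keep [1.25, 1.3125]

1.3125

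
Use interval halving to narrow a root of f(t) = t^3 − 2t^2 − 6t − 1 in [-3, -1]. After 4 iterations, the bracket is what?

[-1.625, -1.5]

f(-2) = -5 < 0, so the root lies in [-2, -1]
f(-1.5) = 0.125 > 0, so the root lies in [-2, -1.5]
f(-1.75) = -1.984375 < 0, so the root lies in [-1.75, -1.5]
f(-1.625) = -0.8223 < 0, so the root lies in [-1.625, -1.5]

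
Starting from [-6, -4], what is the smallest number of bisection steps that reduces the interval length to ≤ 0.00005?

16

Width after n steps is 2/2^n. Need 2^n ≥ 2/0.00005 = 40000.
2^15 = 32768 < 40000 ≤ 2^16 = 65536, so n = 16.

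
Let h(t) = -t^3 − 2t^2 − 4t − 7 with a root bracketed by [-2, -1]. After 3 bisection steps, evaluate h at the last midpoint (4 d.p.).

m = -1.5, h(m) = -2.125 (−); new bracket [-2, -1.5]
m = -1.75, h(m) = -0.765625 (−); new bracket [-2, -1.75]
m = -1.875, h(m) = 0.060547 (+); new bracket [-1.875, -1.75]

0.0605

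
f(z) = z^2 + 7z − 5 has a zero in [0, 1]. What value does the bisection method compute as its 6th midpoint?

midpoint 0.5: f = -1.25 < 0 → [0.5, 1]
midpoint 0.75: f = 0.8125 > 0 → [0.5, 0.75]
midpoint 0.625: f = -0.234375 < 0 → [0.625, 0.75]
midpoint 0.6875: f = 0.2852 > 0 → [0.625, 0.6875]
midpoint 0.65625: f = 0.0244 > 0 → [0.625, 0.65625]
midpoint 0.640625: f = -0.1052 < 0 → [0.640625, 0.65625]

0.640625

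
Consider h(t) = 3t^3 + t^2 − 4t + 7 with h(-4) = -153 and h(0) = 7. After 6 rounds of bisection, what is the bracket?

[-1.8125, -1.75]

m = -2, h(m) = -5 (−); new bracket [-2, 0]
m = -1, h(m) = 9 (+); new bracket [-2, -1]
m = -1.5, h(m) = 5.125 (+); new bracket [-2, -1.5]
m = -1.75, h(m) = 0.9844 (+); new bracket [-2, -1.75]
m = -1.875, h(m) = -1.7598 (−); new bracket [-1.875, -1.75]
m = -1.8125, h(m) = -0.3279 (−); new bracket [-1.8125, -1.75]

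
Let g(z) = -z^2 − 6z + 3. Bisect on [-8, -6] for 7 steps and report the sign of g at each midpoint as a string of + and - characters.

z = -7 gives g = -4, negative; keep [-7, -6]
z = -6.5 gives g = -0.25, negative; keep [-6.5, -6]
z = -6.25 gives g = 1.4375, positive; keep [-6.5, -6.25]
z = -6.375 gives g = 0.6094, positive; keep [-6.5, -6.375]
z = -6.4375 gives g = 0.1836, positive; keep [-6.5, -6.4375]
z = -6.46875 gives g = -0.0322, negative; keep [-6.46875, -6.4375]
z = -6.453125 gives g = 0.0759, positive; keep [-6.46875, -6.453125]

--+++-+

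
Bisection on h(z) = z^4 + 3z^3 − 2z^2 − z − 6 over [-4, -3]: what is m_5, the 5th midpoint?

-3.59375

midpoint -3.5: h = -5.5625 < 0 → [-4, -3.5]
midpoint -3.75: h = 9.175781 > 0 → [-3.75, -3.5]
midpoint -3.625: h = 1.115479 > 0 → [-3.625, -3.5]
midpoint -3.5625: h = -2.3879 < 0 → [-3.625, -3.5625]
midpoint -3.59375: h = -0.6784 < 0 → [-3.625, -3.59375]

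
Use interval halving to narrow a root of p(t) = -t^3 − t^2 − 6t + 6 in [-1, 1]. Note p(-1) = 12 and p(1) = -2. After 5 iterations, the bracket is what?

[0.75, 0.8125]

m = 0, p(m) = 6 (+); new bracket [0, 1]
m = 0.5, p(m) = 2.625 (+); new bracket [0.5, 1]
m = 0.75, p(m) = 0.515625 (+); new bracket [0.75, 1]
m = 0.875, p(m) = -0.6855 (−); new bracket [0.75, 0.875]
m = 0.8125, p(m) = -0.0715 (−); new bracket [0.75, 0.8125]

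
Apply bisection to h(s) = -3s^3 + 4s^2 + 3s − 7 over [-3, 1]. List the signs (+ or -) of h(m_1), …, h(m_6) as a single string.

m = -1, h(m) = -3 (−); new bracket [-3, -1]
m = -2, h(m) = 27 (+); new bracket [-2, -1]
m = -1.5, h(m) = 7.625 (+); new bracket [-1.5, -1]
m = -1.25, h(m) = 1.3594 (+); new bracket [-1.25, -1]
m = -1.125, h(m) = -1.041 (−); new bracket [-1.25, -1.125]
m = -1.1875, h(m) = 0.1018 (+); new bracket [-1.1875, -1.125]

-+++-+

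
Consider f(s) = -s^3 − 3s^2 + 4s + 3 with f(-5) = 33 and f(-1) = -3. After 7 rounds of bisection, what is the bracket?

midpoint -3: f = -9 < 0 → [-5, -3]
midpoint -4: f = 3 > 0 → [-4, -3]
midpoint -3.5: f = -4.875 < 0 → [-4, -3.5]
midpoint -3.75: f = -1.4531 < 0 → [-4, -3.75]
midpoint -3.875: f = 0.6387 > 0 → [-3.875, -3.75]
midpoint -3.8125: f = -0.4402 < 0 → [-3.875, -3.8125]
midpoint -3.84375: f = 0.0909 > 0 → [-3.84375, -3.8125]

[-3.84375, -3.8125]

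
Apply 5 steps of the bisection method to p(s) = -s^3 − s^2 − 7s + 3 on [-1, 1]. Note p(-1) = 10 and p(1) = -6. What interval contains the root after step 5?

p(0) = 3 > 0, so the root lies in [0, 1]
p(0.5) = -0.875 < 0, so the root lies in [0, 0.5]
p(0.25) = 1.171875 > 0, so the root lies in [0.25, 0.5]
p(0.375) = 0.1816 > 0, so the root lies in [0.375, 0.5]
p(0.4375) = -0.3376 < 0, so the root lies in [0.375, 0.4375]

[0.375, 0.4375]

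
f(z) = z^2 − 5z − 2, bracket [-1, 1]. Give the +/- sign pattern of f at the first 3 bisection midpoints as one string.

m = 0, f(m) = -2 (−); new bracket [-1, 0]
m = -0.5, f(m) = 0.75 (+); new bracket [-0.5, 0]
m = -0.25, f(m) = -0.6875 (−); new bracket [-0.5, -0.25]

-+-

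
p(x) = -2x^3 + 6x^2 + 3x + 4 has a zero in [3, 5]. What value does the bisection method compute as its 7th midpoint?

3.578125

p(4) = -16 < 0, so the root lies in [3, 4]
p(3.5) = 2.25 > 0, so the root lies in [3.5, 4]
p(3.75) = -5.84375 < 0, so the root lies in [3.5, 3.75]
p(3.625) = -1.5508 < 0, so the root lies in [3.5, 3.625]
p(3.5625) = 0.4097 > 0, so the root lies in [3.5625, 3.625]
p(3.59375) = -0.5554 < 0, so the root lies in [3.5625, 3.59375]
p(3.578125) = -0.0691 < 0, so the root lies in [3.5625, 3.578125]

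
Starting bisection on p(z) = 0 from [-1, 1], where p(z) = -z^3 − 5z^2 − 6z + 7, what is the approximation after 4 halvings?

0.625

m = 0, p(m) = 7 (+); new bracket [0, 1]
m = 0.5, p(m) = 2.625 (+); new bracket [0.5, 1]
m = 0.75, p(m) = -0.734375 (−); new bracket [0.5, 0.75]
m = 0.625, p(m) = 1.0527 (+); new bracket [0.625, 0.75]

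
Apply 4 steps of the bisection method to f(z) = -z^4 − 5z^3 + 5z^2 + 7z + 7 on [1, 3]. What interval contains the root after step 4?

[1.625, 1.75]

m = 2, f(m) = -15 (−); new bracket [1, 2]
m = 1.5, f(m) = 6.8125 (+); new bracket [1.5, 2]
m = 1.75, f(m) = -1.613281 (−); new bracket [1.5, 1.75]
m = 1.625, f(m) = 3.1501 (+); new bracket [1.625, 1.75]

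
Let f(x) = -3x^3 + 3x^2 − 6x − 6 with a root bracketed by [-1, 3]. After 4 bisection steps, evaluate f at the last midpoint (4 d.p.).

1.4531

midpoint 1: f = -12 < 0 → [-1, 1]
midpoint 0: f = -6 < 0 → [-1, 0]
midpoint -0.5: f = -1.875 < 0 → [-1, -0.5]
midpoint -0.75: f = 1.4531 > 0 → [-0.75, -0.5]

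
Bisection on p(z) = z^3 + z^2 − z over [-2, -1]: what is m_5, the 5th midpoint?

z = -1.5 gives p = 0.375, positive; keep [-2, -1.5]
z = -1.75 gives p = -0.546875, negative; keep [-1.75, -1.5]
z = -1.625 gives p = -0.025391, negative; keep [-1.625, -1.5]
z = -1.5625 gives p = 0.1892, positive; keep [-1.625, -1.5625]
z = -1.59375 gives p = 0.0856, positive; keep [-1.625, -1.59375]

-1.59375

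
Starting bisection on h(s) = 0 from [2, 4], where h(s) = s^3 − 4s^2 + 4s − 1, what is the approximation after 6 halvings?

2.59375

s = 3 gives h = 2, positive; keep [2, 3]
s = 2.5 gives h = -0.375, negative; keep [2.5, 3]
s = 2.75 gives h = 0.546875, positive; keep [2.5, 2.75]
s = 2.625 gives h = 0.0254, positive; keep [2.5, 2.625]
s = 2.5625 gives h = -0.1892, negative; keep [2.5625, 2.625]
s = 2.59375 gives h = -0.0856, negative; keep [2.59375, 2.625]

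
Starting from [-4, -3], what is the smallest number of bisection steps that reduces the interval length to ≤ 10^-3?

10

Width after n steps is 1/2^n. Need 2^n ≥ 1/10^-3 = 1000.
2^9 = 512 < 1000 ≤ 2^10 = 1024, so n = 10.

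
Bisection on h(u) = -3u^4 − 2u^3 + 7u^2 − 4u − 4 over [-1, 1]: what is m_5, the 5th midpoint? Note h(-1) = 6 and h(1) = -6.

-0.5625

midpoint 0: h = -4 < 0 → [-1, 0]
midpoint -0.5: h = -0.1875 < 0 → [-1, -0.5]
midpoint -0.75: h = 2.832031 > 0 → [-0.75, -0.5]
midpoint -0.625: h = 1.2649 > 0 → [-0.625, -0.5]
midpoint -0.5625: h = 0.5205 > 0 → [-0.5625, -0.5]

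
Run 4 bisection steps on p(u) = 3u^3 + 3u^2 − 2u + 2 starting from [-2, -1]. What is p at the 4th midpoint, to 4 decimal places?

u = -1.5 gives p = 1.625, positive; keep [-2, -1.5]
u = -1.75 gives p = -1.390625, negative; keep [-1.75, -1.5]
u = -1.625 gives p = 0.298828, positive; keep [-1.75, -1.625]
u = -1.6875 gives p = -0.4983, negative; keep [-1.6875, -1.625]

-0.4983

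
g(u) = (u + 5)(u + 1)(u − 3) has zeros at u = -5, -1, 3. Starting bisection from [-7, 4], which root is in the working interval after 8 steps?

m = -1.5, g(m) = 7.875 (+); new bracket [-7, -1.5]
m = -4.25, g(m) = 17.671875 (+); new bracket [-7, -4.25]
m = -5.625, g(m) = -24.931641 (−); new bracket [-5.625, -4.25]
m = -4.9375, g(m) = 1.9534 (+); new bracket [-5.625, -4.9375]
m = -5.28125, g(m) = -9.9715 (−); new bracket [-5.28125, -4.9375]
m = -5.109375, g(m) = -3.6449 (−); new bracket [-5.109375, -4.9375]
m = -5.0234375, g(m) = -0.7566 (−); new bracket [-5.0234375, -4.9375]
m = -4.98046875, g(m) = 0.6204 (+); new bracket [-5.0234375, -4.98046875]

-5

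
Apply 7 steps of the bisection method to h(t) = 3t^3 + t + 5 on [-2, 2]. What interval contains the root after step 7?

[-1.09375, -1.0625]

m = 0, h(m) = 5 (+); new bracket [-2, 0]
m = -1, h(m) = 1 (+); new bracket [-2, -1]
m = -1.5, h(m) = -6.625 (−); new bracket [-1.5, -1]
m = -1.25, h(m) = -2.1094 (−); new bracket [-1.25, -1]
m = -1.125, h(m) = -0.3965 (−); new bracket [-1.125, -1]
m = -1.0625, h(m) = 0.3391 (+); new bracket [-1.125, -1.0625]
m = -1.09375, h(m) = -0.0191 (−); new bracket [-1.09375, -1.0625]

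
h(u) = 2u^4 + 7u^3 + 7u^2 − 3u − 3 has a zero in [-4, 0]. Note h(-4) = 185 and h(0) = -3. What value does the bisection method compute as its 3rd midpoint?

midpoint -2: h = 7 > 0 → [-2, 0]
midpoint -1: h = 2 > 0 → [-1, 0]
midpoint -0.5: h = -0.5 < 0 → [-1, -0.5]

-0.5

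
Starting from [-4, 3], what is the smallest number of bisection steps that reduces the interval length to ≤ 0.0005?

14

Width after n steps is 7/2^n. Need 2^n ≥ 7/0.0005 = 14000.
2^13 = 8192 < 14000 ≤ 2^14 = 16384, so n = 14.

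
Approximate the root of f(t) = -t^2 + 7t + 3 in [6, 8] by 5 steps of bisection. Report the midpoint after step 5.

m = 7, f(m) = 3 (+); new bracket [7, 8]
m = 7.5, f(m) = -0.75 (−); new bracket [7, 7.5]
m = 7.25, f(m) = 1.1875 (+); new bracket [7.25, 7.5]
m = 7.375, f(m) = 0.2344 (+); new bracket [7.375, 7.5]
m = 7.4375, f(m) = -0.2539 (−); new bracket [7.375, 7.4375]

7.4375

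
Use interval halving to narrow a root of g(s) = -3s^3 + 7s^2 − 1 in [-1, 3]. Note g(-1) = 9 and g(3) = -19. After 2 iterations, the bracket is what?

g(1) = 3 > 0, so the root lies in [1, 3]
g(2) = 3 > 0, so the root lies in [2, 3]

[2, 3]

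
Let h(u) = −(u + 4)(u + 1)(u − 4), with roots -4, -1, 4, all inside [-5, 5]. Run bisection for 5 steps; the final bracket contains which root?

4

h(0) = 16 > 0, so the root lies in [0, 5]
h(2.5) = 34.125 > 0, so the root lies in [2.5, 5]
h(3.75) = 9.203125 > 0, so the root lies in [3.75, 5]
h(4.375) = -16.8809 < 0, so the root lies in [3.75, 4.375]
h(4.0625) = -2.551 < 0, so the root lies in [3.75, 4.0625]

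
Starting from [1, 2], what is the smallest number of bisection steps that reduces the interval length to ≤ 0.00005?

15

Width after n steps is 1/2^n. Need 2^n ≥ 1/0.00005 = 20000.
2^14 = 16384 < 20000 ≤ 2^15 = 32768, so n = 15.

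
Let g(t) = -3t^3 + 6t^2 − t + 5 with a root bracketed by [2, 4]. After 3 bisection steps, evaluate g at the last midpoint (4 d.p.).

-1.0469

g(3) = -25 < 0, so the root lies in [2, 3]
g(2.5) = -6.875 < 0, so the root lies in [2, 2.5]
g(2.25) = -1.046875 < 0, so the root lies in [2, 2.25]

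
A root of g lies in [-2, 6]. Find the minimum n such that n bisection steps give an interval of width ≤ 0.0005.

14

Width after n steps is 8/2^n. Need 2^n ≥ 8/0.0005 = 16000.
2^13 = 8192 < 16000 ≤ 2^14 = 16384, so n = 14.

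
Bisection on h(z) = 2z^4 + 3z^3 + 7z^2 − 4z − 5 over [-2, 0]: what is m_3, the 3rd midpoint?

z = -1 gives h = 5, positive; keep [-1, 0]
z = -0.5 gives h = -1.5, negative; keep [-1, -0.5]
z = -0.75 gives h = 1.304688, positive; keep [-0.75, -0.5]

-0.75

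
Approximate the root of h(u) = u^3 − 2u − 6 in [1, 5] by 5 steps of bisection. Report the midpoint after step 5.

2.125

midpoint 3: h = 15 > 0 → [1, 3]
midpoint 2: h = -2 < 0 → [2, 3]
midpoint 2.5: h = 4.625 > 0 → [2, 2.5]
midpoint 2.25: h = 0.8906 > 0 → [2, 2.25]
midpoint 2.125: h = -0.6543 < 0 → [2.125, 2.25]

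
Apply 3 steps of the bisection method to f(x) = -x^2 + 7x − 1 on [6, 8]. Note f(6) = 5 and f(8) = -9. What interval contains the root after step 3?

f(7) = -1 < 0, so the root lies in [6, 7]
f(6.5) = 2.25 > 0, so the root lies in [6.5, 7]
f(6.75) = 0.6875 > 0, so the root lies in [6.75, 7]

[6.75, 7]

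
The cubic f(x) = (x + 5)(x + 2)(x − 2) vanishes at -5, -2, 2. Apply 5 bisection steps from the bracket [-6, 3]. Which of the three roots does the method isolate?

2

x = -1.5 gives f = -6.125, negative; keep [-1.5, 3]
x = 0.75 gives f = -19.765625, negative; keep [0.75, 3]
x = 1.875 gives f = -3.330078, negative; keep [1.875, 3]
x = 2.4375 gives f = 14.4392, positive; keep [1.875, 2.4375]
x = 2.15625 gives f = 4.6474, positive; keep [1.875, 2.15625]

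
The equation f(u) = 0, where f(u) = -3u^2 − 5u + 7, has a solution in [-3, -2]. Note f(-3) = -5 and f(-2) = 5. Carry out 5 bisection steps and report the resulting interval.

[-2.59375, -2.5625]

midpoint -2.5: f = 0.75 > 0 → [-3, -2.5]
midpoint -2.75: f = -1.9375 < 0 → [-2.75, -2.5]
midpoint -2.625: f = -0.546875 < 0 → [-2.625, -2.5]
midpoint -2.5625: f = 0.1133 > 0 → [-2.625, -2.5625]
midpoint -2.59375: f = -0.2139 < 0 → [-2.59375, -2.5625]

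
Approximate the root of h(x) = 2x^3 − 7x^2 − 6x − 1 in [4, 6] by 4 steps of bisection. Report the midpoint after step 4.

m = 5, h(m) = 44 (+); new bracket [4, 5]
m = 4.5, h(m) = 12.5 (+); new bracket [4, 4.5]
m = 4.25, h(m) = 0.59375 (+); new bracket [4, 4.25]
m = 4.125, h(m) = -4.4805 (−); new bracket [4.125, 4.25]

4.125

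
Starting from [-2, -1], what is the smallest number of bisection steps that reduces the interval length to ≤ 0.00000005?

25

Width after n steps is 1/2^n. Need 2^n ≥ 1/0.00000005 = 20000000.
2^24 = 16777216 < 20000000 ≤ 2^25 = 33554432, so n = 25.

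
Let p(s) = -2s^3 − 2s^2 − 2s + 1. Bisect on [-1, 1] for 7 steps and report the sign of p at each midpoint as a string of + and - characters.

p(0) = 1 > 0, so the root lies in [0, 1]
p(0.5) = -0.75 < 0, so the root lies in [0, 0.5]
p(0.25) = 0.34375 > 0, so the root lies in [0.25, 0.5]
p(0.375) = -0.1367 < 0, so the root lies in [0.25, 0.375]
p(0.3125) = 0.1187 > 0, so the root lies in [0.3125, 0.375]
p(0.34375) = -0.0051 < 0, so the root lies in [0.3125, 0.34375]
p(0.328125) = 0.0578 > 0, so the root lies in [0.328125, 0.34375]

+-+-+-+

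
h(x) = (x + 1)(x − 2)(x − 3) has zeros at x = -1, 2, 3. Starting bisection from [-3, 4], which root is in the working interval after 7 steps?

midpoint 0.5: h = 5.625 > 0 → [-3, 0.5]
midpoint -1.25: h = -3.453125 < 0 → [-1.25, 0.5]
midpoint -0.375: h = 5.009766 > 0 → [-1.25, -0.375]
midpoint -0.8125: h = 2.0105 > 0 → [-1.25, -0.8125]
midpoint -1.03125: h = -0.3819 < 0 → [-1.03125, -0.8125]
midpoint -0.921875: h = 0.8953 > 0 → [-1.03125, -0.921875]
midpoint -0.9765625: h = 0.2774 > 0 → [-1.03125, -0.9765625]

-1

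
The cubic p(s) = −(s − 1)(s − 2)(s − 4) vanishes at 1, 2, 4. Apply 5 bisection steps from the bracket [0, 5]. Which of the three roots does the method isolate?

s = 2.5 gives p = 1.125, positive; keep [2.5, 5]
s = 3.75 gives p = 1.203125, positive; keep [3.75, 5]
s = 4.375 gives p = -3.005859, negative; keep [3.75, 4.375]
s = 4.0625 gives p = -0.3948, negative; keep [3.75, 4.0625]
s = 3.90625 gives p = 0.5194, positive; keep [3.90625, 4.0625]

4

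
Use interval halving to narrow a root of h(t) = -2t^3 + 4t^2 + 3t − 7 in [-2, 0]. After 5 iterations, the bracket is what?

[-1.3125, -1.25]

t = -1 gives h = -4, negative; keep [-2, -1]
t = -1.5 gives h = 4.25, positive; keep [-1.5, -1]
t = -1.25 gives h = -0.59375, negative; keep [-1.5, -1.25]
t = -1.375 gives h = 1.6367, positive; keep [-1.375, -1.25]
t = -1.3125 gives h = 0.4751, positive; keep [-1.3125, -1.25]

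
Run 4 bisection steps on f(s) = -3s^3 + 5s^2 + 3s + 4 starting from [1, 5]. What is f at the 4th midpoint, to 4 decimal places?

1.8906

f(3) = -23 < 0, so the root lies in [1, 3]
f(2) = 6 > 0, so the root lies in [2, 3]
f(2.5) = -4.125 < 0, so the root lies in [2, 2.5]
f(2.25) = 1.8906 > 0, so the root lies in [2.25, 2.5]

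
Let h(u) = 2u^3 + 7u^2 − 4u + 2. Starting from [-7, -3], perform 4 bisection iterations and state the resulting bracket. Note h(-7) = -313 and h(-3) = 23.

u = -5 gives h = -53, negative; keep [-5, -3]
u = -4 gives h = 2, positive; keep [-5, -4]
u = -4.5 gives h = -20.5, negative; keep [-4.5, -4]
u = -4.25 gives h = -8.0938, negative; keep [-4.25, -4]

[-4.25, -4]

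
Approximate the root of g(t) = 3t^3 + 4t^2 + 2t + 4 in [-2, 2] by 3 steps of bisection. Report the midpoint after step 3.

-1.5

t = 0 gives g = 4, positive; keep [-2, 0]
t = -1 gives g = 3, positive; keep [-2, -1]
t = -1.5 gives g = -0.125, negative; keep [-1.5, -1]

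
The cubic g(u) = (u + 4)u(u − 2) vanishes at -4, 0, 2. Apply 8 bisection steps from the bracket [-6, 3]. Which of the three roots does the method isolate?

-4

u = -1.5 gives g = 13.125, positive; keep [-6, -1.5]
u = -3.75 gives g = 5.390625, positive; keep [-6, -3.75]
u = -4.875 gives g = -29.326172, negative; keep [-4.875, -3.75]
u = -4.3125 gives g = -8.5071, negative; keep [-4.3125, -3.75]
u = -4.03125 gives g = -0.7598, negative; keep [-4.03125, -3.75]
u = -3.890625 gives g = 2.5067, positive; keep [-4.03125, -3.890625]
u = -3.9609375 gives g = 0.9223, positive; keep [-4.03125, -3.9609375]
u = -3.99609375 gives g = 0.0936, positive; keep [-4.03125, -3.99609375]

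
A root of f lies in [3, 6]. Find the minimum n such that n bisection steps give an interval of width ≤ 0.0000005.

Width after n steps is 3/2^n. Need 2^n ≥ 3/0.0000005 = 6000000.
2^22 = 4194304 < 6000000 ≤ 2^23 = 8388608, so n = 23.

23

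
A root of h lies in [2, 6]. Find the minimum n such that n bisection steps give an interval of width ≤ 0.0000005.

Width after n steps is 4/2^n. Need 2^n ≥ 4/0.0000005 = 8000000.
2^22 = 4194304 < 8000000 ≤ 2^23 = 8388608, so n = 23.

23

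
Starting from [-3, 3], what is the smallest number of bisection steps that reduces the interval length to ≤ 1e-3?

Width after n steps is 6/2^n. Need 2^n ≥ 6/1e-3 = 6000.
2^12 = 4096 < 6000 ≤ 2^13 = 8192, so n = 13.

13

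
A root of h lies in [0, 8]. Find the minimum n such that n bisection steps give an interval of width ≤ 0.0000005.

24

Width after n steps is 8/2^n. Need 2^n ≥ 8/0.0000005 = 16000000.
2^23 = 8388608 < 16000000 ≤ 2^24 = 16777216, so n = 24.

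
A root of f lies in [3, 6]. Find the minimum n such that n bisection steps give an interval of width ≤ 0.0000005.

Width after n steps is 3/2^n. Need 2^n ≥ 3/0.0000005 = 6000000.
2^22 = 4194304 < 6000000 ≤ 2^23 = 8388608, so n = 23.

23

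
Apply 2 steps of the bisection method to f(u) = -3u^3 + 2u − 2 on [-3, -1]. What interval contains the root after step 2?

f(-2) = 18 > 0, so the root lies in [-2, -1]
f(-1.5) = 5.125 > 0, so the root lies in [-1.5, -1]

[-1.5, -1]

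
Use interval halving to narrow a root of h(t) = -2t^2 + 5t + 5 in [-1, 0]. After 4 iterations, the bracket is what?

[-0.8125, -0.75]

h(-0.5) = 2 > 0, so the root lies in [-1, -0.5]
h(-0.75) = 0.125 > 0, so the root lies in [-1, -0.75]
h(-0.875) = -0.90625 < 0, so the root lies in [-0.875, -0.75]
h(-0.8125) = -0.3828 < 0, so the root lies in [-0.8125, -0.75]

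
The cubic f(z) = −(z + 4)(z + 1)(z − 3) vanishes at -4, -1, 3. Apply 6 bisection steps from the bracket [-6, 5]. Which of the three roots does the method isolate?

3

f(-0.5) = 6.125 > 0, so the root lies in [-0.5, 5]
f(2.25) = 15.234375 > 0, so the root lies in [2.25, 5]
f(3.625) = -22.041016 < 0, so the root lies in [2.25, 3.625]
f(2.9375) = 1.7073 > 0, so the root lies in [2.9375, 3.625]
f(3.28125) = -8.7674 < 0, so the root lies in [2.9375, 3.28125]
f(3.109375) = -3.1954 < 0, so the root lies in [2.9375, 3.109375]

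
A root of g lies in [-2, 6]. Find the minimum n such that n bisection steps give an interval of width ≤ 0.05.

Width after n steps is 8/2^n. Need 2^n ≥ 8/0.05 = 160.
2^7 = 128 < 160 ≤ 2^8 = 256, so n = 8.

8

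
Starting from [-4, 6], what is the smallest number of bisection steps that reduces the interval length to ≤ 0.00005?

18

Width after n steps is 10/2^n. Need 2^n ≥ 10/0.00005 = 200000.
2^17 = 131072 < 200000 ≤ 2^18 = 262144, so n = 18.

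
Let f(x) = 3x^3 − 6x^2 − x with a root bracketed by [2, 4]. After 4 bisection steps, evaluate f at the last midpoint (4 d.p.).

-0.4316

f(3) = 24 > 0, so the root lies in [2, 3]
f(2.5) = 6.875 > 0, so the root lies in [2, 2.5]
f(2.25) = 1.546875 > 0, so the root lies in [2, 2.25]
f(2.125) = -0.4316 < 0, so the root lies in [2.125, 2.25]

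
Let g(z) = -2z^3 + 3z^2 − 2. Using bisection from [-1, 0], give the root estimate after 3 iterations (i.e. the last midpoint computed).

midpoint -0.5: g = -1 < 0 → [-1, -0.5]
midpoint -0.75: g = 0.53125 > 0 → [-0.75, -0.5]
midpoint -0.625: g = -0.339844 < 0 → [-0.75, -0.625]

-0.625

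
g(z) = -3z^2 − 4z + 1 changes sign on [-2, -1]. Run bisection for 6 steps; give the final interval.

g(-1.5) = 0.25 > 0, so the root lies in [-2, -1.5]
g(-1.75) = -1.1875 < 0, so the root lies in [-1.75, -1.5]
g(-1.625) = -0.421875 < 0, so the root lies in [-1.625, -1.5]
g(-1.5625) = -0.0742 < 0, so the root lies in [-1.5625, -1.5]
g(-1.53125) = 0.0908 > 0, so the root lies in [-1.5625, -1.53125]
g(-1.546875) = 0.009 > 0, so the root lies in [-1.5625, -1.546875]

[-1.5625, -1.546875]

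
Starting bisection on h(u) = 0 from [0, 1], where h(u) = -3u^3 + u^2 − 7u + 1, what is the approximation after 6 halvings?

midpoint 0.5: h = -2.625 < 0 → [0, 0.5]
midpoint 0.25: h = -0.734375 < 0 → [0, 0.25]
midpoint 0.125: h = 0.134766 > 0 → [0.125, 0.25]
midpoint 0.1875: h = -0.2971 < 0 → [0.125, 0.1875]
midpoint 0.15625: h = -0.0808 < 0 → [0.125, 0.15625]
midpoint 0.140625: h = 0.0271 > 0 → [0.140625, 0.15625]

0.140625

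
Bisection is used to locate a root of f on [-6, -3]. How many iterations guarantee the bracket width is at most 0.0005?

Width after n steps is 3/2^n. Need 2^n ≥ 3/0.0005 = 6000.
2^12 = 4096 < 6000 ≤ 2^13 = 8192, so n = 13.

13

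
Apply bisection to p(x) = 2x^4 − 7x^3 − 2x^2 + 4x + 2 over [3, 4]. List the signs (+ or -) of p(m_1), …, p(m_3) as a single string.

midpoint 3.5: p = -8.5 < 0 → [3.5, 4]
midpoint 3.75: p = 15.242188 > 0 → [3.5, 3.75]
midpoint 3.625: p = 2.127441 > 0 → [3.5, 3.625]

-++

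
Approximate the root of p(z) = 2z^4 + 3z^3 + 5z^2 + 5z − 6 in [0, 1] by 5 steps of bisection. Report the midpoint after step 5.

0.59375

p(0.5) = -1.75 < 0, so the root lies in [0.5, 1]
p(0.75) = 2.460938 > 0, so the root lies in [0.5, 0.75]
p(0.625) = 0.115723 > 0, so the root lies in [0.5, 0.625]
p(0.5625) = -0.8713 < 0, so the root lies in [0.5625, 0.625]
p(0.59375) = -0.392 < 0, so the root lies in [0.59375, 0.625]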